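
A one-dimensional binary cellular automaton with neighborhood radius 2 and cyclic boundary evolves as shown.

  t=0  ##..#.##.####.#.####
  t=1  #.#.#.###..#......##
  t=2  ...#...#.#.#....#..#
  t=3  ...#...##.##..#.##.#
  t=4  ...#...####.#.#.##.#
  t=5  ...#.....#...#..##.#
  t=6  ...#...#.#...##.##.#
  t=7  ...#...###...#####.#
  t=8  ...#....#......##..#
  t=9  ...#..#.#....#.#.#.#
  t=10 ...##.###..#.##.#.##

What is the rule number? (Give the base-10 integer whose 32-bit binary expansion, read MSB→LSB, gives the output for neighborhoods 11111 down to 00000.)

3394266738

  ##### -> #   bit 31 = 1  t=0,i=18
  ####. -> #   bit 30 = 1  t=0,i=0
  ###.# -> .   bit 29 = 0  t=0,i=12
  ###.. -> .   bit 28 = 0  t=0,i=1
  ##.## -> #   bit 27 = 1  t=0,i=8
  ##.#. -> .   bit 26 = 0  t=0,i=13
  ##..# -> #   bit 25 = 1  t=0,i=2
  ##... -> .   bit 24 = 0  t=7,i=10
  #.### -> .   bit 23 = 0  t=0,i=9
  #.##. -> #   bit 22 = 1  t=0,i=6
  #.#.# -> .   bit 21 = 0  t=0,i=14
  #.#.. -> #   bit 20 = 1  t=2,i=11
  #..## -> .   bit 19 = 0  t=5,i=15
  #..#. -> .   bit 18 = 0  t=0,i=3
  #...# -> .   bit 17 = 0  t=2,i=1
  #.... -> .   bit 16 = 0  t=1,i=13
  .#### -> .   bit 15 = 0  t=0,i=10
  .###. -> #   bit 14 = 1  t=1,i=7
  .##.# -> #   bit 13 = 1  t=0,i=7
  .##.. -> .   bit 12 = 0  t=3,i=11
  .#.## -> .   bit 11 = 0  t=0,i=5
  .#.#. -> #   bit 10 = 1  t=1,i=3
  .#..# -> #   bit 9 = 1  t=2,i=17
  .#... -> .   bit 8 = 0  t=1,i=12
  ..### -> .   bit 7 = 0  t=1,i=18
  ..##. -> #   bit 6 = 1  t=3,i=7
  ..#.# -> #   bit 5 = 1  t=0,i=4
  ..#.. -> #   bit 4 = 1  t=1,i=11
  ...## -> .   bit 3 = 0  t=1,i=17
  ...#. -> .   bit 2 = 0  t=2,i=2
  ....# -> #   bit 1 = 1  t=1,i=16
  ..... -> .   bit 0 = 0  t=1,i=14
  bits 11001010010100000110011001110010 = 3394266738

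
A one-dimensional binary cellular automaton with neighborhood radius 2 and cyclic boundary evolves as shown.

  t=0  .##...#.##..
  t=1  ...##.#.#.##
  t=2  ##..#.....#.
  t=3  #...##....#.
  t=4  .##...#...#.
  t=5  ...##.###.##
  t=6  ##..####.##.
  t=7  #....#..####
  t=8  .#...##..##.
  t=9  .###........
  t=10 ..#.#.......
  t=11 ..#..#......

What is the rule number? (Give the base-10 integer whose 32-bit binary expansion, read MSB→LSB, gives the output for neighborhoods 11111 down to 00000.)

2311250736

  ##### -> #   bit 31 = 1  t=7,i=10
  ####. -> .   bit 30 = 0  t=6,i=6
  ###.# -> .   bit 29 = 0  t=5,i=8
  ###.. -> .   bit 28 = 0  t=7,i=0
  ##.## -> #   bit 27 = 1  t=5,i=5
  ##.#. -> .   bit 26 = 0  t=1,i=5
  ##..# -> .   bit 25 = 0  t=2,i=2
  ##... -> #   bit 24 = 1  t=0,i=3
  #.### -> #   bit 23 = 1  t=5,i=6
  #.##. -> #   bit 22 = 1  t=0,i=8
  #.#.# -> .   bit 21 = 0  t=1,i=6
  #.#.. -> .   bit 20 = 0  t=3,i=0
  #..## -> .   bit 19 = 0  t=4,i=0
  #..#. -> .   bit 18 = 0  t=2,i=3
  #...# -> #   bit 17 = 1  t=0,i=4
  #.... -> .   bit 16 = 0  t=2,i=6
  .#### -> #   bit 15 = 1  t=6,i=5
  .###. -> #   bit 14 = 1  t=5,i=7
  .##.# -> #   bit 13 = 1  t=1,i=4
  .##.. -> .   bit 12 = 0  t=0,i=2
  .#.## -> .   bit 11 = 0  t=0,i=7
  .#.#. -> .   bit 10 = 0  t=1,i=7
  .#..# -> #   bit 9 = 1  t=4,i=11
  .#... -> #   bit 8 = 1  t=2,i=5
  ..### -> .   bit 7 = 0  t=6,i=4
  ..##. -> .   bit 6 = 0  t=0,i=1
  ..#.# -> #   bit 5 = 1  t=0,i=6
  ..#.. -> #   bit 4 = 1  t=2,i=4
  ...## -> .   bit 3 = 0  t=0,i=0
  ...#. -> .   bit 2 = 0  t=0,i=5
  ....# -> .   bit 1 = 0  t=2,i=8
  ..... -> .   bit 0 = 0  t=2,i=7
  bits 10001001110000101110001100110000 = 2311250736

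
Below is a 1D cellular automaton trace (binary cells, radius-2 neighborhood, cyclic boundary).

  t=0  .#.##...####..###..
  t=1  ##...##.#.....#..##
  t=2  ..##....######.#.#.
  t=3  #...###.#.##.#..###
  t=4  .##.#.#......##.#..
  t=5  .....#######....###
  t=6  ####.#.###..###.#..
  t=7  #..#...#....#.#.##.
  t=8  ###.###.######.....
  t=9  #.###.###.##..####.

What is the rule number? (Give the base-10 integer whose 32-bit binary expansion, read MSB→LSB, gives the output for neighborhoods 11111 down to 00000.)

2845247399

  [31] ##### => #  t=2,i=10
  [30] ####. => .  t=0,i=10
  [29] ###.# => #  t=2,i=13
  [28] ###.. => .  t=0,i=11
  [27] ##.## => #  t=8,i=3
  [26] ##.#. => .  t=1,i=7
  [25] ##..# => .  t=0,i=12
  [24] ##... => #  t=0,i=5
  [23] #.### => #  t=6,i=7
  [22] #.##. => .  t=0,i=3
  [21] #.#.# => .  t=2,i=15
  [20] #.#.. => #  t=1,i=8
  [19] #..## => .  t=0,i=13
  [18] #..#. => #  t=7,i=2
  [17] #...# => #  t=0,i=6
  [16] #.... => #  t=1,i=10
  [15] .#### => .  t=0,i=9
  [14] .###. => .  t=0,i=15
  [13] .##.# => .  t=1,i=6
  [12] .##.. => .  t=0,i=4
  [11] .#.## => .  t=0,i=2
  [10] .#.#. => #  t=2,i=16
  [9] .#..# => #  t=1,i=15
  [8] .#... => #  t=1,i=9
  [7] ..### => #  t=0,i=8
  [6] ..##. => .  t=1,i=5
  [5] ..#.# => #  t=0,i=1
  [4] ..#.. => .  t=1,i=14
  [3] ...## => .  t=0,i=7
  [2] ...#. => #  t=0,i=0
  [1] ....# => #  t=1,i=12
  [0] ..... => #  t=1,i=11
  bits 10101001100101110000011110100111 = 2845247399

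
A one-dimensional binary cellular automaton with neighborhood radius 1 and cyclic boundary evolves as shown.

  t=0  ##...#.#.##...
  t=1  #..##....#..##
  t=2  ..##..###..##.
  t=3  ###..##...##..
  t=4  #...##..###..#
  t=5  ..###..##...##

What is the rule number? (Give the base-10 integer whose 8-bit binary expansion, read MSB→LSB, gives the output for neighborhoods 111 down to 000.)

11

  [7] ### => .  t=1,i=13
  [6] ##. => .  t=0,i=1
  [5] #.# => .  t=0,i=6
  [4] #.. => .  t=0,i=2
  [3] .## => #  t=0,i=0
  [2] .#. => .  t=0,i=5
  [1] ..# => #  t=0,i=4
  [0] ... => #  t=0,i=3
  bits 00001011 = 11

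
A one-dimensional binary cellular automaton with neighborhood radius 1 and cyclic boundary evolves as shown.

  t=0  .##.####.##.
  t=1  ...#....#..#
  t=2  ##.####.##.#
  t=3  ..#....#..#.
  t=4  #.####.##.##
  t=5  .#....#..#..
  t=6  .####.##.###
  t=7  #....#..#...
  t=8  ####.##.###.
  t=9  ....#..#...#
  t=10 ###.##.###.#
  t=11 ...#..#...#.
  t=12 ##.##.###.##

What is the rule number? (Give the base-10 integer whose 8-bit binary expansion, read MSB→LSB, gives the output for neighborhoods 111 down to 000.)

53

  ### -> .   bit 7 = 0  t=0,i=5
  ##. -> .   bit 6 = 0  t=0,i=2
  #.# -> #   bit 5 = 1  t=0,i=3
  #.. -> #   bit 4 = 1  t=0,i=11
  .## -> .   bit 3 = 0  t=0,i=1
  .#. -> #   bit 2 = 1  t=1,i=3
  ..# -> .   bit 1 = 0  t=0,i=0
  ... -> #   bit 0 = 1  t=1,i=1
  bits 00110101 = 53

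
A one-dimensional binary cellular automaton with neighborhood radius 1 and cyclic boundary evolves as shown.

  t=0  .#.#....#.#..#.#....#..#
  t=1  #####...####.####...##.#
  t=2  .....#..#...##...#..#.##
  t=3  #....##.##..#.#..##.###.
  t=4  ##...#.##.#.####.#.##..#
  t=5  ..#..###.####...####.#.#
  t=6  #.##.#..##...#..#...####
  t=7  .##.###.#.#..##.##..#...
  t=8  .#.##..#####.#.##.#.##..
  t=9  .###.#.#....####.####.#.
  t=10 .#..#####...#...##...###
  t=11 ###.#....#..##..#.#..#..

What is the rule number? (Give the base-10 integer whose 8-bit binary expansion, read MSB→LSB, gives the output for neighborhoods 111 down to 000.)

60

  ### -> .   bit 7 = 0  t=1,i=0
  ##. -> .   bit 6 = 0  t=1,i=4
  #.# -> #   bit 5 = 1  t=0,i=0
  #.. -> #   bit 4 = 1  t=0,i=4
  .## -> #   bit 3 = 1  t=1,i=8
  .#. -> #   bit 2 = 1  t=0,i=1
  ..# -> .   bit 1 = 0  t=0,i=7
  ... -> .   bit 0 = 0  t=0,i=5
  bits 00111100 = 60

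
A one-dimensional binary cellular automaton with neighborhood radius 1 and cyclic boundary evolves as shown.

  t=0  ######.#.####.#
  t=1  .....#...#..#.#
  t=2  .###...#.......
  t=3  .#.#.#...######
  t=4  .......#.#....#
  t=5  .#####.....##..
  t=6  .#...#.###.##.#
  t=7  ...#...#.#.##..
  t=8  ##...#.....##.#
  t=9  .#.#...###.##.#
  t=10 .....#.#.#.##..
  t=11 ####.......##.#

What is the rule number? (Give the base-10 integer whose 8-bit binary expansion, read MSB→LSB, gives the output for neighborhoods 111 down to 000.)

73

  [7] ### => .  t=0,i=0
  [6] ##. => #  t=0,i=5
  [5] #.# => .  t=0,i=6
  [4] #.. => .  t=1,i=0
  [3] .## => #  t=0,i=9
  [2] .#. => .  t=0,i=7
  [1] ..# => .  t=1,i=4
  [0] ... => #  t=1,i=1
  bits 01001001 = 73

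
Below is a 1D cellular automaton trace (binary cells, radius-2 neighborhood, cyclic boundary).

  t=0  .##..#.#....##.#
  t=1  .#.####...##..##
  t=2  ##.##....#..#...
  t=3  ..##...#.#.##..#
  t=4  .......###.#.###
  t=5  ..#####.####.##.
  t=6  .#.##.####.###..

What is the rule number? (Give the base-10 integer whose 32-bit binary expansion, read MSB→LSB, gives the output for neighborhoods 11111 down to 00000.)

2934228027

  [31] ##### => #  t=5,i=4
  [30] ####. => .  t=1,i=5
  [29] ###.# => #  t=4,i=9
  [28] ###.. => .  t=1,i=6
  [27] ##.## => #  t=2,i=2
  [26] ##.#. => #  t=0,i=14
  [25] ##..# => #  t=0,i=3
  [24] ##... => .  t=1,i=7
  [23] #.### => #  t=1,i=3
  [22] #.##. => #  t=0,i=1
  [21] #.#.# => #  t=0,i=15
  [20] #.#.. => .  t=0,i=7
  [19] #..## => .  t=1,i=13
  [18] #..#. => #  t=0,i=4
  [17] #...# => .  t=1,i=8
  [16] #.... => .  t=0,i=9
  [15] .#### => #  t=1,i=4
  [14] .###. => #  t=4,i=8
  [13] .##.# => .  t=0,i=13
  [12] .##.. => .  t=0,i=2
  [11] .#.## => .  t=0,i=0
  [10] .#.#. => #  t=0,i=6
  [9] .#..# => .  t=2,i=10
  [8] .#... => .  t=0,i=8
  [7] ..### => .  t=4,i=7
  [6] ..##. => .  t=0,i=12
  [5] ..#.# => #  t=0,i=5
  [4] ..#.. => #  t=2,i=9
  [3] ...## => #  t=0,i=11
  [2] ...#. => .  t=2,i=8
  [1] ....# => #  t=0,i=10
  [0] ..... => #  t=4,i=2
  bits 10101110111001001100010000111011 = 2934228027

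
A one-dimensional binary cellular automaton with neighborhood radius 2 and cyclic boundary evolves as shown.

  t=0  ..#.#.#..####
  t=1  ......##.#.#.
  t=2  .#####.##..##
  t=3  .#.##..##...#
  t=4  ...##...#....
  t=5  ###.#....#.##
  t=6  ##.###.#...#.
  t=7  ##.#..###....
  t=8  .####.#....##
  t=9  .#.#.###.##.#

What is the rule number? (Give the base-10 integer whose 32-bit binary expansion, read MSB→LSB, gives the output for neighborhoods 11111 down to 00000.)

3301979019

  ##### -> #   bit 31 = 1  t=2,i=3
  ####. -> #   bit 30 = 1  t=0,i=11
  ###.# -> .   bit 29 = 0  t=2,i=5
  ###.. -> .   bit 28 = 0  t=0,i=12
  ##.## -> .   bit 27 = 0  t=2,i=0
  ##.#. -> #   bit 26 = 1  t=1,i=8
  ##..# -> .   bit 25 = 0  t=0,i=0
  ##... -> .   bit 24 = 0  t=3,i=9
  #.### -> #   bit 23 = 1  t=2,i=1
  #.##. -> #   bit 22 = 1  t=2,i=7
  #.#.# -> .   bit 21 = 0  t=0,i=4
  #.#.. -> #   bit 20 = 1  t=0,i=6
  #..## -> .   bit 19 = 0  t=0,i=8
  #..#. -> .   bit 18 = 0  t=0,i=1
  #...# -> .   bit 17 = 0  t=3,i=10
  #.... -> .   bit 16 = 0  t=1,i=0
  .#### -> .   bit 15 = 0  t=0,i=10
  .###. -> .   bit 14 = 0  t=6,i=4
  .##.# -> #   bit 13 = 1  t=1,i=7
  .##.. -> #   bit 12 = 1  t=2,i=8
  .#.## -> .   bit 11 = 0  t=3,i=2
  .#.#. -> .   bit 10 = 0  t=0,i=3
  .#..# -> #   bit 9 = 1  t=0,i=7
  .#... -> #   bit 8 = 1  t=1,i=12
  ..### -> #   bit 7 = 1  t=0,i=9
  ..##. -> .   bit 6 = 0  t=1,i=6
  ..#.# -> .   bit 5 = 0  t=0,i=2
  ..#.. -> .   bit 4 = 0  t=4,i=8
  ...## -> #   bit 3 = 1  t=1,i=5
  ...#. -> .   bit 2 = 0  t=3,i=11
  ....# -> #   bit 1 = 1  t=1,i=4
  ..... -> #   bit 0 = 1  t=1,i=1
  bits 11000100110100000011001110001011 = 3301979019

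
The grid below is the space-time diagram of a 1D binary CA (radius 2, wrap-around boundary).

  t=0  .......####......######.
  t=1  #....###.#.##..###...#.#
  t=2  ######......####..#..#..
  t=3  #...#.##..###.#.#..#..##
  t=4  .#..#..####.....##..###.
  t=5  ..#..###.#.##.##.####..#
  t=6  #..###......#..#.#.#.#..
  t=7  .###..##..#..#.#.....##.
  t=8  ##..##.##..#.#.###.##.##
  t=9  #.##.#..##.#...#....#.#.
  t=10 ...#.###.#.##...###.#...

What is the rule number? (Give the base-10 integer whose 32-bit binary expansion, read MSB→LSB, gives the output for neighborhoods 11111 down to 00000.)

1134113706

  ##### -> .   bit 31 = 0  t=0,i=19
  ####. -> #   bit 30 = 1  t=0,i=9
  ###.# -> .   bit 29 = 0  t=1,i=7
  ###.. -> .   bit 28 = 0  t=0,i=10
  ##.## -> .   bit 27 = 0  t=5,i=13
  ##.#. -> .   bit 26 = 0  t=1,i=8
  ##..# -> #   bit 25 = 1  t=1,i=13
  ##... -> #   bit 24 = 1  t=0,i=11
  #.### -> #   bit 23 = 1  t=5,i=17
  #.##. -> .   bit 22 = 0  t=1,i=11
  #.#.# -> .   bit 21 = 0  t=1,i=9
  #.#.. -> #   bit 20 = 1  t=3,i=16
  #..## -> #   bit 19 = 1  t=1,i=14
  #..#. -> .   bit 18 = 0  t=2,i=17
  #...# -> .   bit 17 = 0  t=1,i=19
  #.... -> #   bit 16 = 1  t=0,i=0
  .#### -> .   bit 15 = 0  t=0,i=8
  .###. -> .   bit 14 = 0  t=1,i=6
  .##.# -> #   bit 13 = 1  t=5,i=12
  .##.. -> #   bit 12 = 1  t=1,i=0
  .#.## -> .   bit 11 = 0  t=1,i=10
  .#.#. -> .   bit 10 = 0  t=3,i=15
  .#..# -> #   bit 9 = 1  t=2,i=19
  .#... -> #   bit 8 = 1  t=7,i=16
  ..### -> #   bit 7 = 1  t=0,i=7
  ..##. -> .   bit 6 = 0  t=4,i=16
  ..#.# -> #   bit 5 = 1  t=1,i=21
  ..#.. -> .   bit 4 = 0  t=2,i=18
  ...## -> #   bit 3 = 1  t=0,i=6
  ...#. -> .   bit 2 = 0  t=1,i=20
  ....# -> #   bit 1 = 1  t=0,i=5
  ..... -> .   bit 0 = 0  t=0,i=1
  bits 01000011100110010011001110101010 = 1134113706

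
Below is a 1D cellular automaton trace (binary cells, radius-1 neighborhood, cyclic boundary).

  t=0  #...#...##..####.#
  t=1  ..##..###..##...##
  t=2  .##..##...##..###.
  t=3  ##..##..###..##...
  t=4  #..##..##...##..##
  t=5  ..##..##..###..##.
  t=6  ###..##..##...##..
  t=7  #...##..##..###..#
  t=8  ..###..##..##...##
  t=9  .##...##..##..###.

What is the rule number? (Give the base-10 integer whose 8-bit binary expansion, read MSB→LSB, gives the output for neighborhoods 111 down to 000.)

43

  [7] ### => .  t=0,i=13
  [6] ##. => .  t=0,i=0
  [5] #.# => #  t=0,i=16
  [4] #.. => .  t=0,i=1
  [3] .## => #  t=0,i=8
  [2] .#. => .  t=0,i=4
  [1] ..# => #  t=0,i=3
  [0] ... => #  t=0,i=2
  bits 00101011 = 43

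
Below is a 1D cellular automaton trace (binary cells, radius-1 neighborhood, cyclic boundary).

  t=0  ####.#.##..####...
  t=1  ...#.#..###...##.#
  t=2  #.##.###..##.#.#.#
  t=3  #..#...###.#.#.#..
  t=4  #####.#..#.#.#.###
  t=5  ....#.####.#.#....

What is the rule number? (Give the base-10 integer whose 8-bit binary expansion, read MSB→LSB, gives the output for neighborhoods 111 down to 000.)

  [7] ### => .  t=0,i=1
  [6] ##. => #  t=0,i=3
  [5] #.# => .  t=0,i=4
  [4] #.. => #  t=0,i=9
  [3] .## => .  t=0,i=0
  [2] .#. => #  t=0,i=5
  [1] ..# => #  t=0,i=10
  [0] ... => .  t=0,i=16
  bits 01010110 = 86

86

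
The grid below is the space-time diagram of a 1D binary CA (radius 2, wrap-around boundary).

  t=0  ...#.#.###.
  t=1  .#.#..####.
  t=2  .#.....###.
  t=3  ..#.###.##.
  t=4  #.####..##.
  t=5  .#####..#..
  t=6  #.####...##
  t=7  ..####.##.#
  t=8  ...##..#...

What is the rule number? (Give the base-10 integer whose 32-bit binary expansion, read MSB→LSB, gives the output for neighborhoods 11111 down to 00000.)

3502430571

  [31] ##### => #  t=5,i=3
  [30] ####. => #  t=1,i=8
  [29] ###.# => .  t=3,i=6
  [28] ###.. => #  t=0,i=9
  [27] ##.## => .  t=3,i=7
  [26] ##.#. => .  t=4,i=10
  [25] ##..# => .  t=1,i=10
  [24] ##... => .  t=0,i=10
  [23] #.### => #  t=0,i=7
  [22] #.##. => #  t=3,i=8
  [21] #.#.# => .  t=0,i=5
  [20] #.#.. => .  t=1,i=3
  [19] #..## => .  t=1,i=5
  [18] #..#. => .  t=1,i=0
  [17] #...# => #  t=3,i=0
  [16] #.... => .  t=0,i=0
  [15] .#### => #  t=1,i=7
  [14] .###. => #  t=0,i=8
  [13] .##.# => .  t=4,i=9
  [12] .##.. => #  t=3,i=9
  [11] .#.## => #  t=0,i=6
  [10] .#.#. => .  t=0,i=4
  [9] .#..# => .  t=1,i=4
  [8] .#... => #  t=2,i=2
  [7] ..### => .  t=1,i=6
  [6] ..##. => #  t=4,i=8
  [5] ..#.# => #  t=0,i=3
  [4] ..#.. => .  t=2,i=1
  [3] ...## => #  t=2,i=6
  [2] ...#. => .  t=0,i=2
  [1] ....# => #  t=0,i=1
  [0] ..... => #  t=2,i=4
  bits 11010000110000101101100101101011 = 3502430571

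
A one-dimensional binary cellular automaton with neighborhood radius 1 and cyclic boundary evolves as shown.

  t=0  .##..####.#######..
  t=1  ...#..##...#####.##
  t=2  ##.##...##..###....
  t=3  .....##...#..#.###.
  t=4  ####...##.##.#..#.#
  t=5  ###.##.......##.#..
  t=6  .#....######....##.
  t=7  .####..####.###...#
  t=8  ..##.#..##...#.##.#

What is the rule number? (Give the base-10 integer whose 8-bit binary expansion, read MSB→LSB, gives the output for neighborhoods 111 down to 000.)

  ### -> #   bit 7 = 1  t=0,i=6
  ##. -> .   bit 6 = 0  t=0,i=2
  #.# -> .   bit 5 = 0  t=0,i=9
  #.. -> #   bit 4 = 1  t=0,i=3
  .## -> .   bit 3 = 0  t=0,i=1
  .#. -> #   bit 2 = 1  t=1,i=3
  ..# -> .   bit 1 = 0  t=0,i=0
  ... -> #   bit 0 = 1  t=0,i=18
  bits 10010101 = 149

149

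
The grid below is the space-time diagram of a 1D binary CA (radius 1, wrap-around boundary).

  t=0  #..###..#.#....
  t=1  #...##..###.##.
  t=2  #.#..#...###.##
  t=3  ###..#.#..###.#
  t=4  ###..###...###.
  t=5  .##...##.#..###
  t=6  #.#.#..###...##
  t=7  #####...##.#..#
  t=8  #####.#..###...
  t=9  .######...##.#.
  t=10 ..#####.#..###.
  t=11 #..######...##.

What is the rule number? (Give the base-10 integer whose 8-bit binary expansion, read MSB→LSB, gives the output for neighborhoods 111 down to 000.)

  ### -> #   bit 7 = 1  t=0,i=4
  ##. -> #   bit 6 = 1  t=0,i=5
  #.# -> #   bit 5 = 1  t=0,i=9
  #.. -> .   bit 4 = 0  t=0,i=1
  .## -> .   bit 3 = 0  t=0,i=3
  .#. -> #   bit 2 = 1  t=0,i=0
  ..# -> .   bit 1 = 0  t=0,i=2
  ... -> #   bit 0 = 1  t=0,i=12
  bits 11100101 = 229

229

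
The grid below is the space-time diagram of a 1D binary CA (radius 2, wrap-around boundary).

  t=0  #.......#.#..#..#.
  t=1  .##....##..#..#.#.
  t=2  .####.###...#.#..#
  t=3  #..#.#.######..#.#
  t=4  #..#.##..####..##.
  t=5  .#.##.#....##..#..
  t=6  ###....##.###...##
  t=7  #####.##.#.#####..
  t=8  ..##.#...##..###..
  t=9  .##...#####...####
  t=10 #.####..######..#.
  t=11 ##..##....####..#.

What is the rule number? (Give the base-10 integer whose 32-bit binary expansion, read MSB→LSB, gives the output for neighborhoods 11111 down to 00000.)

  nb #####: next=#  (t=3,i=9, bit31=1)
  nb ####.: next=#  (t=2,i=3, bit30=1)
  nb ###.#: next=.  (t=2,i=4, bit29=0)
  nb ###..: next=#  (t=2,i=8, bit28=1)
  nb ##.##: next=#  (t=2,i=5, bit27=1)
  nb ##.#.: next=.  (t=4,i=17, bit26=0)
  nb ##..#: next=.  (t=1,i=9, bit25=0)
  nb ##...: next=#  (t=1,i=3, bit24=1)
  nb #.###: next=.  (t=2,i=1, bit23=0)
  nb #.##.: next=.  (t=3,i=17, bit22=0)
  nb #.#.#: next=#  (t=3,i=5, bit21=1)
  nb #.#..: next=.  (t=0,i=0, bit20=0)
  nb #..##: next=.  (t=1,i=0, bit19=0)
  nb #..#.: next=.  (t=0,i=12, bit18=0)
  nb #...#: next=#  (t=2,i=10, bit17=1)
  nb #....: next=#  (t=0,i=2, bit16=1)
  nb .####: next=.  (t=2,i=2, bit15=0)
  nb .###.: next=#  (t=2,i=7, bit14=1)
  nb .##.#: next=.  (t=4,i=16, bit13=0)
  nb .##..: next=#  (t=1,i=2, bit12=1)
  nb .#.##: next=#  (t=2,i=0, bit11=1)
  nb .#.#.: next=.  (t=0,i=9, bit10=0)
  nb .#..#: next=#  (t=0,i=11, bit9=1)
  nb .#...: next=#  (t=0,i=1, bit8=1)
  nb ..###: next=.  (t=4,i=9, bit7=0)
  nb ..##.: next=#  (t=1,i=1, bit6=1)
  nb ..#.#: next=#  (t=0,i=8, bit5=1)
  nb ..#..: next=.  (t=0,i=13, bit4=0)
  nb ...##: next=#  (t=1,i=6, bit3=1)
  nb ...#.: next=#  (t=0,i=7, bit2=1)
  nb ....#: next=.  (t=0,i=6, bit1=0)
  nb .....: next=.  (t=0,i=3, bit0=0)
  bits 11011001001000110101101101101100 = 3642973036

3642973036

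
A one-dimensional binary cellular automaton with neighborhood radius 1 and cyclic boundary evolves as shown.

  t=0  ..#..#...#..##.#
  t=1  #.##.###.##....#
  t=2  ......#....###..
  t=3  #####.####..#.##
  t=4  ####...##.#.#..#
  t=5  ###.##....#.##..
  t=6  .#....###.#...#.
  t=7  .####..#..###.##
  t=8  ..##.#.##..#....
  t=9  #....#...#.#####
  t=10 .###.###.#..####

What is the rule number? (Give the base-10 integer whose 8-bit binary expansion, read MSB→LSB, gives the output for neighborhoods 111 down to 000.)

149

  [7] ### => #  t=1,i=6
  [6] ##. => .  t=0,i=13
  [5] #.# => .  t=0,i=14
  [4] #.. => #  t=0,i=0
  [3] .## => .  t=0,i=12
  [2] .#. => #  t=0,i=2
  [1] ..# => .  t=0,i=1
  [0] ... => #  t=0,i=7
  bits 10010101 = 149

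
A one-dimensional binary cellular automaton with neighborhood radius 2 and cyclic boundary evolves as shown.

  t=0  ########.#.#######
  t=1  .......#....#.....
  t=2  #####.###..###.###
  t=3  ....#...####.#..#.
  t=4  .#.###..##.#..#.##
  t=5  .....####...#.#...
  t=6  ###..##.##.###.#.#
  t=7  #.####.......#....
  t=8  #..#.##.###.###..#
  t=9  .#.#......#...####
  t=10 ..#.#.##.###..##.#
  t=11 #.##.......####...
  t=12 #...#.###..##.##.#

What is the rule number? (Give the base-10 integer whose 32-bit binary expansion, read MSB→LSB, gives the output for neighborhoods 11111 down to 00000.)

856197109

  ##### -> .   bit 31 = 0  t=0,i=0
  ####. -> .   bit 30 = 0  t=0,i=6
  ###.# -> #   bit 29 = 1  t=0,i=7
  ###.. -> #   bit 28 = 1  t=2,i=8
  ##.## -> .   bit 27 = 0  t=2,i=5
  ##.#. -> .   bit 26 = 0  t=0,i=8
  ##..# -> #   bit 25 = 1  t=2,i=9
  ##... -> #   bit 24 = 1  t=5,i=9
  #.### -> .   bit 23 = 0  t=0,i=11
  #.##. -> .   bit 22 = 0  t=4,i=16
  #.#.# -> .   bit 21 = 0  t=0,i=9
  #.#.. -> .   bit 20 = 0  t=3,i=13
  #..## -> #   bit 19 = 1  t=2,i=10
  #..#. -> .   bit 18 = 0  t=3,i=15
  #...# -> .   bit 17 = 0  t=3,i=6
  #.... -> .   bit 16 = 0  t=1,i=9
  .#### -> #   bit 15 = 1  t=0,i=12
  .###. -> .   bit 14 = 0  t=2,i=7
  .##.# -> .   bit 13 = 0  t=4,i=9
  .##.. -> .   bit 12 = 0  t=8,i=0
  .#.## -> .   bit 11 = 0  t=0,i=10
  .#.#. -> #   bit 10 = 1  t=5,i=13
  .#..# -> #   bit 9 = 1  t=3,i=14
  .#... -> #   bit 8 = 1  t=1,i=8
  ..### -> #   bit 7 = 1  t=2,i=11
  ..##. -> #   bit 6 = 1  t=4,i=8
  ..#.# -> #   bit 5 = 1  t=4,i=14
  ..#.. -> #   bit 4 = 1  t=1,i=7
  ...## -> .   bit 3 = 0  t=3,i=7
  ...#. -> #   bit 2 = 1  t=1,i=6
  ....# -> .   bit 1 = 0  t=1,i=5
  ..... -> #   bit 0 = 1  t=1,i=0
  bits 00110011000010001000011111110101 = 856197109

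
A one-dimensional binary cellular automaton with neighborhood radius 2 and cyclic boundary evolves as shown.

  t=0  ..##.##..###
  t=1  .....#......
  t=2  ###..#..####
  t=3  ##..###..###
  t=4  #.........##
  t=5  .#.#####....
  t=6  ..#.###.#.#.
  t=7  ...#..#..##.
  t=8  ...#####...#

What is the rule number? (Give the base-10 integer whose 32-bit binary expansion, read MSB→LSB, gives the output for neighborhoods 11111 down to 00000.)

  #####|#  b31=1 t=2,i=0
  ####.|#  b30=1 t=2,i=1
  ###.#|#  b29=1 t=6,i=6
  ###..|.  b28=0 t=0,i=11
  ##.##|.  b27=0 t=0,i=4
  ##.#.|.  b26=0 t=6,i=7
  ##..#|.  b25=0 t=0,i=0
  ##...|#  b24=1 t=4,i=1
  #.###|.  b23=0 t=5,i=3
  #.##.|#  b22=1 t=0,i=5
  #.#.#|.  b21=0 t=6,i=8
  #.#..|#  b20=1 t=6,i=10
  #..##|.  b19=0 t=0,i=1
  #..#.|#  b18=1 t=2,i=4
  #...#|.  b17=0 t=6,i=0
  #....|.  b16=0 t=1,i=7
  .####|#  b15=1 t=2,i=9
  .###.|.  b14=0 t=0,i=10
  .##.#|.  b13=0 t=0,i=3
  .##..|.  b12=0 t=0,i=6
  .#.##|#  b11=1 t=5,i=2
  .#.#.|#  b10=1 t=6,i=9
  .#..#|#  b9=1 t=2,i=6
  .#...|.  b8=0 t=1,i=6
  ..###|.  b7=0 t=0,i=9
  ..##.|.  b6=0 t=0,i=2
  ..#.#|.  b5=0 t=5,i=1
  ..#..|#  b4=1 t=1,i=5
  ...##|.  b3=0 t=4,i=9
  ...#.|.  b2=0 t=1,i=4
  ....#|.  b1=0 t=1,i=3
  .....|#  b0=1 t=1,i=0
  bits 11100001010101001000111000010001 = 3780414993

3780414993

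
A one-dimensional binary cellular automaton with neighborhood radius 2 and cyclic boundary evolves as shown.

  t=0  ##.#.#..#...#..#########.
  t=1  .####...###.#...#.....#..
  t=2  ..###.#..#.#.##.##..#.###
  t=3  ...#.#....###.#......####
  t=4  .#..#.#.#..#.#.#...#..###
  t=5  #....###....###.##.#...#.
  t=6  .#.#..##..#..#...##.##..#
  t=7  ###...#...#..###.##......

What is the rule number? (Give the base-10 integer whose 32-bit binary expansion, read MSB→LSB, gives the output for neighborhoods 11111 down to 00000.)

1419963730

  nb #####: next=.  (t=0,i=17, bit31=0)
  nb ####.: next=#  (t=0,i=22, bit30=1)
  nb ###.#: next=.  (t=0,i=23, bit29=0)
  nb ###..: next=#  (t=1,i=4, bit28=1)
  nb ##.##: next=.  (t=0,i=24, bit27=0)
  nb ##.#.: next=#  (t=0,i=2, bit26=1)
  nb ##..#: next=.  (t=2,i=0, bit25=0)
  nb ##...: next=.  (t=1,i=5, bit24=0)
  nb #.###: next=#  (t=2,i=22, bit23=1)
  nb #.##.: next=.  (t=0,i=0, bit22=0)
  nb #.#.#: next=#  (t=0,i=3, bit21=1)
  nb #.#..: next=.  (t=0,i=5, bit20=0)
  nb #..##: next=.  (t=0,i=14, bit19=0)
  nb #..#.: next=.  (t=0,i=7, bit18=0)
  nb #...#: next=#  (t=0,i=10, bit17=1)
  nb #....: next=.  (t=1,i=18, bit16=0)
  nb .####: next=#  (t=0,i=16, bit15=1)
  nb .###.: next=#  (t=1,i=9, bit14=1)
  nb .##.#: next=#  (t=0,i=1, bit13=1)
  nb .##..: next=.  (t=2,i=17, bit12=0)
  nb .#.##: next=#  (t=2,i=12, bit11=1)
  nb .#.#.: next=#  (t=0,i=4, bit10=1)
  nb .#..#: next=.  (t=0,i=6, bit9=0)
  nb .#...: next=#  (t=0,i=9, bit8=1)
  nb ..###: next=.  (t=0,i=15, bit7=0)
  nb ..##.: next=#  (t=6,i=6, bit6=1)
  nb ..#.#: next=.  (t=2,i=9, bit5=0)
  nb ..#..: next=#  (t=0,i=8, bit4=1)
  nb ...##: next=.  (t=1,i=0, bit3=0)
  nb ...#.: next=.  (t=0,i=11, bit2=0)
  nb ....#: next=#  (t=1,i=20, bit1=1)
  nb .....: next=.  (t=1,i=19, bit0=0)
  bits 01010100101000101110110101010010 = 1419963730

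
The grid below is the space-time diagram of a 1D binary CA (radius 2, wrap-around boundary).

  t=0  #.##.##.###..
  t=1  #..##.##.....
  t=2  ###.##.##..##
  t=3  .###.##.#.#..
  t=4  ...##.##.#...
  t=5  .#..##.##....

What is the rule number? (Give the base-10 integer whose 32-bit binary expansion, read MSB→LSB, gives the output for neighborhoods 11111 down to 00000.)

1829254710

  nb #####: next=.  (t=2,i=0, bit31=0)
  nb ####.: next=#  (t=2,i=1, bit30=1)
  nb ###.#: next=#  (t=2,i=2, bit29=1)
  nb ###..: next=.  (t=0,i=10, bit28=0)
  nb ##.##: next=#  (t=0,i=4, bit27=1)
  nb ##.#.: next=#  (t=3,i=7, bit26=1)
  nb ##..#: next=.  (t=0,i=11, bit25=0)
  nb ##...: next=#  (t=1,i=8, bit24=1)
  nb #.###: next=.  (t=0,i=8, bit23=0)
  nb #.##.: next=.  (t=0,i=2, bit22=0)
  nb #.#.#: next=.  (t=3,i=8, bit21=0)
  nb #.#..: next=.  (t=3,i=10, bit20=0)
  nb #..##: next=#  (t=1,i=2, bit19=1)
  nb #..#.: next=.  (t=0,i=12, bit18=0)
  nb #...#: next=.  (t=3,i=12, bit17=0)
  nb #....: next=.  (t=1,i=9, bit16=0)
  nb .####: next=.  (t=2,i=12, bit15=0)
  nb .###.: next=.  (t=0,i=9, bit14=0)
  nb .##.#: next=#  (t=0,i=3, bit13=1)
  nb .##..: next=#  (t=1,i=7, bit12=1)
  nb .#.##: next=.  (t=0,i=1, bit11=0)
  nb .#.#.: next=#  (t=3,i=9, bit10=1)
  nb .#..#: next=#  (t=1,i=1, bit9=1)
  nb .#...: next=.  (t=3,i=11, bit8=0)
  nb ..###: next=.  (t=2,i=11, bit7=0)
  nb ..##.: next=.  (t=1,i=3, bit6=0)
  nb ..#.#: next=#  (t=0,i=0, bit5=1)
  nb ..#..: next=#  (t=1,i=0, bit4=1)
  nb ...##: next=.  (t=3,i=0, bit3=0)
  nb ...#.: next=#  (t=1,i=12, bit2=1)
  nb ....#: next=#  (t=1,i=11, bit1=1)
  nb .....: next=.  (t=1,i=10, bit0=0)
  bits 01101101000010000011011000110110 = 1829254710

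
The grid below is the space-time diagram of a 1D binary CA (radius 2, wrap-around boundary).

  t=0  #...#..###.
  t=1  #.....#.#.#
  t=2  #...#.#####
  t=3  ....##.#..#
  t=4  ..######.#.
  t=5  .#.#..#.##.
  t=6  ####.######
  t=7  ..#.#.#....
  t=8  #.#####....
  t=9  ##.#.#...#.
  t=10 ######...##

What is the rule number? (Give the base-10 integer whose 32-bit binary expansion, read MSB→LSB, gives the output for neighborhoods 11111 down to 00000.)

  ##### -> .   bit 31 = 0  t=2,i=8
  ####. -> #   bit 30 = 1  t=2,i=10
  ###.# -> .   bit 29 = 0  t=0,i=9
  ###.. -> .   bit 28 = 0  t=2,i=0
  ##.## -> #   bit 27 = 1  t=6,i=4
  ##.#. -> #   bit 26 = 1  t=0,i=10
  ##..# -> #   bit 25 = 1  t=5,i=10
  ##... -> .   bit 24 = 0  t=1,i=1
  #.### -> .   bit 23 = 0  t=2,i=6
  #.##. -> #   bit 22 = 1  t=1,i=10
  #.#.# -> #   bit 21 = 1  t=1,i=8
  #.#.. -> #   bit 20 = 1  t=0,i=0
  #..## -> #   bit 19 = 1  t=0,i=6
  #..#. -> #   bit 18 = 1  t=3,i=9
  #...# -> .   bit 17 = 0  t=0,i=2
  #.... -> .   bit 16 = 0  t=1,i=2
  .#### -> #   bit 15 = 1  t=2,i=7
  .###. -> #   bit 14 = 1  t=0,i=8
  .##.# -> #   bit 13 = 1  t=3,i=5
  .##.. -> #   bit 12 = 1  t=1,i=0
  .#.## -> #   bit 11 = 1  t=1,i=9
  .#.#. -> #   bit 10 = 1  t=1,i=7
  .#..# -> .   bit 9 = 0  t=0,i=5
  .#... -> .   bit 8 = 0  t=0,i=1
  ..### -> .   bit 7 = 0  t=0,i=7
  ..##. -> #   bit 6 = 1  t=3,i=4
  ..#.# -> #   bit 5 = 1  t=1,i=6
  ..#.. -> .   bit 4 = 0  t=0,i=4
  ...## -> #   bit 3 = 1  t=3,i=3
  ...#. -> .   bit 2 = 0  t=0,i=3
  ....# -> #   bit 1 = 1  t=1,i=4
  ..... -> .   bit 0 = 0  t=1,i=3
  bits 01001110011111001111110001101010 = 1316813930

1316813930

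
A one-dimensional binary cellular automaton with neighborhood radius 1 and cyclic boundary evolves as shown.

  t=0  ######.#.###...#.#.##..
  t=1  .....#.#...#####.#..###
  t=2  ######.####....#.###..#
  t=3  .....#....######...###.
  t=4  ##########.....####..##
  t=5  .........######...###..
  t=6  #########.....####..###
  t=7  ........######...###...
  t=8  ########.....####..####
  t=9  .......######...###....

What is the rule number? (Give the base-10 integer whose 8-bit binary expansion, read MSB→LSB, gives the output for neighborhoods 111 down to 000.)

  ###|.  b7=0 t=0,i=1
  ##.|#  b6=1 t=0,i=5
  #.#|.  b5=0 t=0,i=6
  #..|#  b4=1 t=0,i=12
  .##|.  b3=0 t=0,i=0
  .#.|#  b2=1 t=0,i=7
  ..#|#  b1=1 t=0,i=14
  ...|#  b0=1 t=0,i=13
  bits 01010111 = 87

87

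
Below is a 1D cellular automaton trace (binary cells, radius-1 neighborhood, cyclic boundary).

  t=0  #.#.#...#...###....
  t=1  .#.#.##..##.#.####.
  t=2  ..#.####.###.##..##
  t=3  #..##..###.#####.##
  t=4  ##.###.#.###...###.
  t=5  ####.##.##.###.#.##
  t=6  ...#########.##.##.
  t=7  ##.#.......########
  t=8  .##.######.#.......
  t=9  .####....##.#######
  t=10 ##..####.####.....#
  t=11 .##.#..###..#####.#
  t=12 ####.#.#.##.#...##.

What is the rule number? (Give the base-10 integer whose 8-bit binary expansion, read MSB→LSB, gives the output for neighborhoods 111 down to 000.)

  nb ###: next=.  (t=0,i=13, bit7=0)
  nb ##.: next=#  (t=0,i=14, bit6=1)
  nb #.#: next=#  (t=0,i=1, bit5=1)
  nb #..: next=#  (t=0,i=5, bit4=1)
  nb .##: next=#  (t=0,i=12, bit3=1)
  nb .#.: next=.  (t=0,i=0, bit2=0)
  nb ..#: next=.  (t=0,i=7, bit1=0)
  nb ...: next=#  (t=0,i=6, bit0=1)
  bits 01111001 = 121

121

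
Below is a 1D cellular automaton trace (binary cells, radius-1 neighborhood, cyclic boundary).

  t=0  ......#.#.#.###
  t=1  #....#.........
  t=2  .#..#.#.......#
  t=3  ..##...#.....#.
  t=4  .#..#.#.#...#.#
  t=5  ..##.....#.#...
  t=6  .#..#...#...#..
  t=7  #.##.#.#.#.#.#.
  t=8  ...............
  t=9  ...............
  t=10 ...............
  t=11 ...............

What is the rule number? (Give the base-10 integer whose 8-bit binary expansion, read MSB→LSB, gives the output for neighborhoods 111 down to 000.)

18

  nb ###: next=.  (t=0,i=13, bit7=0)
  nb ##.: next=.  (t=0,i=14, bit6=0)
  nb #.#: next=.  (t=0,i=7, bit5=0)
  nb #..: next=#  (t=0,i=0, bit4=1)
  nb .##: next=.  (t=0,i=12, bit3=0)
  nb .#.: next=.  (t=0,i=6, bit2=0)
  nb ..#: next=#  (t=0,i=5, bit1=1)
  nb ...: next=.  (t=0,i=1, bit0=0)
  bits 00010010 = 18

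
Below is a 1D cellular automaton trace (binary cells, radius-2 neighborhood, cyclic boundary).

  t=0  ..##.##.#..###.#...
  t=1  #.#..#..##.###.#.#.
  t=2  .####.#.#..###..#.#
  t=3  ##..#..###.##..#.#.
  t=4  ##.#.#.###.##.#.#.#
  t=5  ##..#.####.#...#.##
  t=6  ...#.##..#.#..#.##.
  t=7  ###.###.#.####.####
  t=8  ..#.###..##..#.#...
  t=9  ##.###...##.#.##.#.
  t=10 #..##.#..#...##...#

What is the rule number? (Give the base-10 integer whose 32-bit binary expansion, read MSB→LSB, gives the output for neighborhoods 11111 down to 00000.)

567631558

  nb #####: next=.  (t=7,i=0, bit31=0)
  nb ####.: next=.  (t=2,i=3, bit30=0)
  nb ###.#: next=#  (t=0,i=13, bit29=1)
  nb ###..: next=.  (t=2,i=13, bit28=0)
  nb ##.##: next=.  (t=0,i=4, bit27=0)
  nb ##.#.: next=.  (t=0,i=7, bit26=0)
  nb ##..#: next=.  (t=2,i=14, bit25=0)
  nb ##...: next=#  (t=6,i=18, bit24=1)
  nb #.###: next=#  (t=1,i=11, bit23=1)
  nb #.##.: next=#  (t=0,i=5, bit22=1)
  nb #.#.#: next=.  (t=1,i=0, bit21=0)
  nb #.#..: next=#  (t=0,i=8, bit20=1)
  nb #..##: next=.  (t=0,i=10, bit19=0)
  nb #..#.: next=#  (t=1,i=4, bit18=1)
  nb #...#: next=.  (t=5,i=13, bit17=0)
  nb #....: next=#  (t=0,i=17, bit16=1)
  nb .####: next=.  (t=2,i=2, bit15=0)
  nb .###.: next=#  (t=0,i=12, bit14=1)
  nb .##.#: next=.  (t=0,i=3, bit13=0)
  nb .##..: next=#  (t=3,i=1, bit12=1)
  nb .#.##: next=#  (t=2,i=0, bit11=1)
  nb .#.#.: next=#  (t=1,i=1, bit10=1)
  nb .#..#: next=#  (t=0,i=9, bit9=1)
  nb .#...: next=.  (t=0,i=16, bit8=0)
  nb ..###: next=#  (t=0,i=11, bit7=1)
  nb ..##.: next=#  (t=0,i=2, bit6=1)
  nb ..#.#: next=.  (t=2,i=16, bit5=0)
  nb ..#..: next=.  (t=1,i=5, bit4=0)
  nb ...##: next=.  (t=0,i=1, bit3=0)
  nb ...#.: next=#  (t=5,i=14, bit2=1)
  nb ....#: next=#  (t=0,i=0, bit1=1)
  nb .....: next=.  (t=0,i=18, bit0=0)
  bits 00100001110101010101111011000110 = 567631558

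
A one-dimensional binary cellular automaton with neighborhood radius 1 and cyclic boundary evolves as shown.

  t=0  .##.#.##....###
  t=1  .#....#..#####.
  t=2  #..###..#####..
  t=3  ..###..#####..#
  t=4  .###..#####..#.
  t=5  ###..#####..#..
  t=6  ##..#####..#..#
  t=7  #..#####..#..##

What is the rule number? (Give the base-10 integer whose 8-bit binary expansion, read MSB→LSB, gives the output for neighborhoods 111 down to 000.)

  ### -> #   bit 7 = 1  t=0,i=13
  ##. -> .   bit 6 = 0  t=0,i=2
  #.# -> .   bit 5 = 0  t=0,i=0
  #.. -> .   bit 4 = 0  t=0,i=8
  .## -> #   bit 3 = 1  t=0,i=1
  .#. -> .   bit 2 = 0  t=0,i=4
  ..# -> #   bit 1 = 1  t=0,i=11
  ... -> #   bit 0 = 1  t=0,i=9
  bits 10001011 = 139

139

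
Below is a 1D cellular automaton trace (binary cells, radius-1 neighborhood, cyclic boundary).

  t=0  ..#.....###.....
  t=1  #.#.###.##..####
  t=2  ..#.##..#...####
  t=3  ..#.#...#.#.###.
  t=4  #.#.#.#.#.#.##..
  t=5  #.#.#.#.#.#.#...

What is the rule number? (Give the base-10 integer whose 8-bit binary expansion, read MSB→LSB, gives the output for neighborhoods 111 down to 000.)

141

  ###|#  b7=1 t=0,i=9
  ##.|.  b6=0 t=0,i=10
  #.#|.  b5=0 t=1,i=1
  #..|.  b4=0 t=0,i=3
  .##|#  b3=1 t=0,i=8
  .#.|#  b2=1 t=0,i=2
  ..#|.  b1=0 t=0,i=1
  ...|#  b0=1 t=0,i=0
  bits 10001101 = 141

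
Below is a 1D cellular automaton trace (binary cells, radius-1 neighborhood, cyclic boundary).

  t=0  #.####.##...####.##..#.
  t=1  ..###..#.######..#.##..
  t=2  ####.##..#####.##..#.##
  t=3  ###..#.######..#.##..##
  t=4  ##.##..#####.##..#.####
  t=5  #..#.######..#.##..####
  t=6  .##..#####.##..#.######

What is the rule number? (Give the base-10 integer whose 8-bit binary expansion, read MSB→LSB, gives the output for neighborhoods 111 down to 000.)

155

  ### -> #   bit 7 = 1  t=0,i=3
  ##. -> .   bit 6 = 0  t=0,i=5
  #.# -> .   bit 5 = 0  t=0,i=1
  #.. -> #   bit 4 = 1  t=0,i=9
  .## -> #   bit 3 = 1  t=0,i=2
  .#. -> .   bit 2 = 0  t=0,i=0
  ..# -> #   bit 1 = 1  t=0,i=11
  ... -> #   bit 0 = 1  t=0,i=10
  bits 10011011 = 155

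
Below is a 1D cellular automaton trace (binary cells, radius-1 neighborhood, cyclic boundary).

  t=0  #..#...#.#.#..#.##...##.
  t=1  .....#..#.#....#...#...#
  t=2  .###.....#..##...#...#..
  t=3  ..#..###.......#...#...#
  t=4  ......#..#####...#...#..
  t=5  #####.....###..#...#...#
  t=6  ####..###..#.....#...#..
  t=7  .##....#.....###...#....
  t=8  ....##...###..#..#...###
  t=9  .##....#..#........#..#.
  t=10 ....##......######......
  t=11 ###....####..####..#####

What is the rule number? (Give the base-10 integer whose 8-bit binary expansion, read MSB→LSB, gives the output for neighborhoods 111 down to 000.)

161

  ### -> #   bit 7 = 1  t=2,i=2
  ##. -> .   bit 6 = 0  t=0,i=17
  #.# -> #   bit 5 = 1  t=0,i=8
  #.. -> .   bit 4 = 0  t=0,i=1
  .## -> .   bit 3 = 0  t=0,i=16
  .#. -> .   bit 2 = 0  t=0,i=0
  ..# -> .   bit 1 = 0  t=0,i=2
  ... -> #   bit 0 = 1  t=0,i=5
  bits 10100001 = 161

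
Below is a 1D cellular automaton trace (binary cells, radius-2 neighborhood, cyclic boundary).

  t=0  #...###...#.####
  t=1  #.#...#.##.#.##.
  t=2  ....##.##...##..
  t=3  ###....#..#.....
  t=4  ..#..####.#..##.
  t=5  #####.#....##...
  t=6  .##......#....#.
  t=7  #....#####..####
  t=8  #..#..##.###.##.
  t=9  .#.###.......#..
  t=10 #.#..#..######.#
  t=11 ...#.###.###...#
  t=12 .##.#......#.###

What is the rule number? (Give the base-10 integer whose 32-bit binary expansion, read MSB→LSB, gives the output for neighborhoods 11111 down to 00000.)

2454358551

  [31] ##### => #  t=0,i=14
  [30] ####. => .  t=0,i=15
  [29] ###.# => .  t=4,i=8
  [28] ###.. => #  t=0,i=0
  [27] ##.## => .  t=2,i=6
  [26] ##.#. => .  t=1,i=10
  [25] ##..# => #  t=7,i=10
  [24] ##... => .  t=0,i=1
  [23] #.### => .  t=0,i=12
  [22] #.##. => #  t=1,i=8
  [21] #.#.# => .  t=1,i=0
  [20] #.#.. => .  t=1,i=2
  [19] #..## => #  t=4,i=4
  [18] #..#. => .  t=3,i=9
  [17] #...# => #  t=0,i=2
  [16] #.... => .  t=2,i=15
  [15] .#### => #  t=0,i=13
  [14] .###. => .  t=0,i=5
  [13] .##.# => .  t=1,i=9
  [12] .##.. => .  t=2,i=8
  [11] .#.## => #  t=0,i=11
  [10] .#.#. => .  t=1,i=1
  [9] .#..# => #  t=3,i=8
  [8] .#... => .  t=1,i=3
  [7] ..### => .  t=0,i=4
  [6] ..##. => .  t=2,i=4
  [5] ..#.# => .  t=0,i=10
  [4] ..#.. => #  t=3,i=7
  [3] ...## => .  t=0,i=3
  [2] ...#. => #  t=0,i=9
  [1] ....# => #  t=2,i=2
  [0] ..... => #  t=2,i=0
  bits 10010010010010101000101000010111 = 2454358551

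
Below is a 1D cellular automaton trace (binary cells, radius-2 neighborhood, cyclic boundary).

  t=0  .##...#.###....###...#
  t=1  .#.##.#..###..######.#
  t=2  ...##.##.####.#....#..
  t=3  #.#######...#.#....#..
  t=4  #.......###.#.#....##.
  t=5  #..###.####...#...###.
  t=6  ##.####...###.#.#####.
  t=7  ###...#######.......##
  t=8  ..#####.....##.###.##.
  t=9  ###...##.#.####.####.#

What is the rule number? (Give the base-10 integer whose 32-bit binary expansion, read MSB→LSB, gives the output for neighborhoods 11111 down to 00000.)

995255033

  ##### -> .   bit 31 = 0  t=1,i=16
  ####. -> .   bit 30 = 0  t=1,i=18
  ###.# -> #   bit 29 = 1  t=1,i=19
  ###.. -> #   bit 28 = 1  t=0,i=10
  ##.## -> #   bit 27 = 1  t=2,i=5
  ##.#. -> .   bit 26 = 0  t=1,i=5
  ##..# -> #   bit 25 = 1  t=1,i=12
  ##... -> #   bit 24 = 1  t=0,i=3
  #.### -> .   bit 23 = 0  t=0,i=8
  #.##. -> #   bit 22 = 1  t=0,i=1
  #.#.# -> .   bit 21 = 0  t=1,i=1
  #.#.. -> #   bit 20 = 1  t=1,i=6
  #..## -> .   bit 19 = 0  t=1,i=8
  #..#. -> .   bit 18 = 0  t=3,i=21
  #...# -> #   bit 17 = 1  t=0,i=4
  #.... -> .   bit 16 = 0  t=0,i=12
  .#### -> .   bit 15 = 0  t=1,i=15
  .###. -> #   bit 14 = 1  t=0,i=9
  .##.# -> #   bit 13 = 1  t=1,i=4
  .##.. -> .   bit 12 = 0  t=0,i=2
  .#.## -> .   bit 11 = 0  t=0,i=0
  .#.#. -> .   bit 10 = 0  t=1,i=0
  .#..# -> #   bit 9 = 1  t=1,i=7
  .#... -> .   bit 8 = 0  t=2,i=15
  ..### -> #   bit 7 = 1  t=0,i=15
  ..##. -> #   bit 6 = 1  t=2,i=3
  ..#.# -> #   bit 5 = 1  t=0,i=6
  ..#.. -> #   bit 4 = 1  t=2,i=19
  ...## -> #   bit 3 = 1  t=0,i=14
  ...#. -> .   bit 2 = 0  t=0,i=5
  ....# -> .   bit 1 = 0  t=0,i=13
  ..... -> #   bit 0 = 1  t=2,i=0
  bits 00111011010100100110001011111001 = 995255033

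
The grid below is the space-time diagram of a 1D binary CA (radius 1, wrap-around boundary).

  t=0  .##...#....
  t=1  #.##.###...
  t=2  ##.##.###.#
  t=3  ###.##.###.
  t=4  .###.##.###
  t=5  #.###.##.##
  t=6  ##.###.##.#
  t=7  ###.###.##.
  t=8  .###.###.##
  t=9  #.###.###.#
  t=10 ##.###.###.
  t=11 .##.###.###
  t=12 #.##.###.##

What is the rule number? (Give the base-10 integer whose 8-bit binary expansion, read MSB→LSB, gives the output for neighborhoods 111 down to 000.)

246

  [7] ### => #  t=1,i=6
  [6] ##. => #  t=0,i=2
  [5] #.# => #  t=1,i=1
  [4] #.. => #  t=0,i=3
  [3] .## => .  t=0,i=1
  [2] .#. => #  t=0,i=6
  [1] ..# => #  t=0,i=0
  [0] ... => .  t=0,i=4
  bits 11110110 = 246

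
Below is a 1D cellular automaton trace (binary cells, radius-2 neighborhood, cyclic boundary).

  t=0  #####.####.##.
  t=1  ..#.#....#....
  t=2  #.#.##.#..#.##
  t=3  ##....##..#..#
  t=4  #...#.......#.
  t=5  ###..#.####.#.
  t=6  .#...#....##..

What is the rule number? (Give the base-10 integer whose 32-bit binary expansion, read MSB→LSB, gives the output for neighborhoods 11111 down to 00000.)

  #####|#  b31=1 t=0,i=2
  ####.|.  b30=0 t=0,i=3
  ###.#|#  b29=1 t=0,i=4
  ###..|.  b28=0 t=3,i=1
  ##.##|.  b27=0 t=0,i=5
  ##.#.|#  b26=1 t=2,i=1
  ##..#|.  b25=0 t=3,i=8
  ##...|.  b24=0 t=3,i=2
  #.###|.  b23=0 t=0,i=0
  #.##.|.  b22=0 t=0,i=11
  #.#.#|.  b21=0 t=2,i=2
  #.#..|#  b20=1 t=1,i=4
  #..##|#  b19=1 t=3,i=12
  #..#.|.  b18=0 t=2,i=9
  #...#|#  b17=1 t=4,i=2
  #....|.  b16=0 t=1,i=6
  .####|.  b15=0 t=0,i=1
  .###.|#  b14=1 t=2,i=13
  .##.#|.  b13=0 t=0,i=12
  .##..|.  b12=0 t=3,i=7
  .#.##|.  b11=0 t=2,i=3
  .#.#.|.  b10=0 t=1,i=3
  .#..#|.  b9=0 t=2,i=8
  .#...|#  b8=1 t=1,i=5
  ..###|.  b7=0 t=3,i=13
  ..##.|.  b6=0 t=3,i=6
  ..#.#|#  b5=1 t=1,i=2
  ..#..|.  b4=0 t=1,i=9
  ...##|.  b3=0 t=3,i=5
  ...#.|.  b2=0 t=1,i=1
  ....#|#  b1=1 t=1,i=0
  .....|#  b0=1 t=1,i=12
  bits 10100100000110100100000100100011 = 2753184035

2753184035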